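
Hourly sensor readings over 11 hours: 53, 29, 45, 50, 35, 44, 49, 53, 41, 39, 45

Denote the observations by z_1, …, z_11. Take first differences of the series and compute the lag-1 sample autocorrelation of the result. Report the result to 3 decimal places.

First differences Δz: -24, 16, 5, -15, 9, 5, 4, -12, -2, 6
Mean of differences = -0.8000
Numerator Σ(Δz_t−Δz̄)(Δz_{t+1}−Δz̄) = -477.6400
Denominator Σ(Δz_t−Δz̄)² = 1381.6000
r_1(Δz) = -477.6400 / 1381.6000 = -0.346

-0.346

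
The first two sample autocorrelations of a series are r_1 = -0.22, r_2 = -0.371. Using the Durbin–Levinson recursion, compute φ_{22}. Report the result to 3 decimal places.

-0.441

φ_{22} = (r_2 − r_1²) / (1 − r_1²)
r_1² = (-0.22)² = 0.0484
Numerator = -0.371 − 0.0484 = -0.4194; denominator = 1 − 0.0484 = 0.9516
φ_{22} = -0.4194 / 0.9516 = -0.441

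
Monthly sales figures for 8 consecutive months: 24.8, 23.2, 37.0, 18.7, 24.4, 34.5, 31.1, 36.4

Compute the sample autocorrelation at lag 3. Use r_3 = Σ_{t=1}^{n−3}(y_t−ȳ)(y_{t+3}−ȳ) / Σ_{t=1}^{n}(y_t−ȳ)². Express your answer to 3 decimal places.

Mean ȳ = (24.8 + 23.2 + 37.0 + 18.7 + 24.4 + 34.5 + 31.1 + 36.4)/8 = 28.7625
Deviations from mean: -3.9625, -5.5625, 8.2375, -10.0625, -4.3625, 5.7375, 2.3375, 7.6375
Numerator Σ_{t=1}^{5}(y_t−ȳ)(y_{t+3}−ȳ) = 54.5620
Denominator Σ(y_t−ȳ)² = 331.4988
r_3 = 54.5620 / 331.4988 = 0.165

0.165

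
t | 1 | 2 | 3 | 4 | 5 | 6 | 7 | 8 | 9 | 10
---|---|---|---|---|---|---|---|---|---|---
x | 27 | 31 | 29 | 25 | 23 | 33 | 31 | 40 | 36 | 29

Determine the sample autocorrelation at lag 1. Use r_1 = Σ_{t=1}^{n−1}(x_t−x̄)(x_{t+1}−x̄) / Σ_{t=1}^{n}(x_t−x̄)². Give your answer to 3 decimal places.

Mean x̄ = (27 + 31 + 29 + 25 + 23 + 33 + 31 + 40 + 36 + 29)/10 = 30.4000
Numerator Σ_{t=1}^{9}(x_t−x̄)(x_{t+1}−x̄) = 78.6400
Denominator Σ(x_t−x̄)² = 230.4000
r_1 = 78.6400 / 230.4000 = 0.341

0.341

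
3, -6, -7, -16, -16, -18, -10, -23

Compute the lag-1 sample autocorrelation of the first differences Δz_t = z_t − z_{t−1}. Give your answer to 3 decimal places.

First differences Δz: -9, -1, -9, 0, -2, 8, -13
Mean of differences = -3.7143
Numerator Σ(Δz_t−Δz̄)(Δz_{t+1}−Δz̄) = -130.6531
Denominator Σ(Δz_t−Δz̄)² = 303.4286
r_1(Δz) = -130.6531 / 303.4286 = -0.431

-0.431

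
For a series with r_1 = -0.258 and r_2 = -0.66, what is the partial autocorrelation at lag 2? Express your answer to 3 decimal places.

φ_{22} = (r_2 − r_1²) / (1 − r_1²)
r_1² = (-0.258)² = 0.066564
Numerator = -0.66 − 0.0666 = -0.7266; denominator = 1 − 0.0666 = 0.9334
φ_{22} = -0.7266 / 0.9334 = -0.778

-0.778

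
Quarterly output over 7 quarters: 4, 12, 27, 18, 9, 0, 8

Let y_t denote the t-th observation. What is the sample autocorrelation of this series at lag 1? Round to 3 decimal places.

0.328

Mean ȳ = (4 + 12 + 27 + 18 + 9 + 0 + 8)/7 = 11.1429
Deviations from mean: -7.1429, 0.8571, 15.8571, 6.8571, -2.1429, -11.1429, -3.1429
Σ(y_t−ȳ)(y_{t+1}−ȳ) = (-6.1224) + (13.5918) + (108.7347) + (-14.6939) + (23.8776) + (35.0204) = 160.4082
Denominator Σ(y_t−ȳ)² = 488.8571
r_1 = 160.4082 / 488.8571 = 0.328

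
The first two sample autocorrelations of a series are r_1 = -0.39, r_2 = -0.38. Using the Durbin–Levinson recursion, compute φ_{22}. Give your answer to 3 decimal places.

φ_{22} = (r_2 − r_1²) / (1 − r_1²)
r_1² = (-0.39)² = 0.1521
Numerator = -0.38 − 0.1521 = -0.5321; denominator = 1 − 0.1521 = 0.8479
φ_{22} = -0.5321 / 0.8479 = -0.628

-0.628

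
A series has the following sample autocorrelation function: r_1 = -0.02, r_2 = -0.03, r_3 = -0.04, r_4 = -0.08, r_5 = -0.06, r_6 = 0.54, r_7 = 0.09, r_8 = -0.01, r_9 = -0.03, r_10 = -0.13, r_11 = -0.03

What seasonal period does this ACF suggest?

The largest autocorrelation is r_6 = 0.54; the remaining lags stay at or below 0.09.
The dominant spike at lag 6 indicates a seasonal period of 6.

6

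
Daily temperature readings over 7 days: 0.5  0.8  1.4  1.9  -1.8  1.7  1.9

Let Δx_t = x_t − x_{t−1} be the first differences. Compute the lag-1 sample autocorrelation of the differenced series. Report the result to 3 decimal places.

-0.527

First differences Δx: 0.3, 0.6, 0.5, -3.7, 3.5, 0.2
Mean of differences = 0.2333
Numerator Σ(Δx_t−Δx̄)(Δx_{t+1}−Δx̄) = -13.8844
Denominator Σ(Δx_t−Δx̄)² = 26.3533
r_1(Δx) = -13.8844 / 26.3533 = -0.527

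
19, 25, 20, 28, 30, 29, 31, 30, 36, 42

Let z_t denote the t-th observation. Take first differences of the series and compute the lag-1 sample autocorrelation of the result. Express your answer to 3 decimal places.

First differences Δz: 6, -5, 8, 2, -1, 2, -1, 6, 6
Mean of differences = 2.5556
Numerator Σ(Δz_t−Δz̄)(Δz_{t+1}−Δz̄) = -64.6420
Denominator Σ(Δz_t−Δz̄)² = 148.2222
r_1(Δz) = -64.6420 / 148.2222 = -0.436

-0.436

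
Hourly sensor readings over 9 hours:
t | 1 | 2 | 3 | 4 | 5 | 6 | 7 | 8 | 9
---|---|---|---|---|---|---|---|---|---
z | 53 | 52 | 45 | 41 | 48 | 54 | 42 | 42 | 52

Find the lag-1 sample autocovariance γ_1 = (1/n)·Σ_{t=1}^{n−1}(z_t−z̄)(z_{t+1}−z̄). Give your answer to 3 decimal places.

0.099

Mean z̄ = (53 + 52 + 45 + 41 + 48 + 54 + 42 + 42 + 52)/9 = 47.6667
Σ_{t=1}^{8}(z_t−z̄)(z_{t+1}−z̄) = 0.8889
γ_1 = 0.8889 / 9 = 0.099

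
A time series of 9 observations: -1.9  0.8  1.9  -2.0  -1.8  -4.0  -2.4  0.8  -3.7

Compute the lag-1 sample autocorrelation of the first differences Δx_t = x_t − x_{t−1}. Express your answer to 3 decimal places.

First differences Δx: 2.7, 1.1, -3.9, 0.2, -2.2, 1.6, 3.2, -4.5
Mean of differences = -0.2250
Numerator Σ(Δx_t−Δx̄)(Δx_{t+1}−Δx̄) = -15.3906
Denominator Σ(Δx_t−Δx̄)² = 61.2350
r_1(Δx) = -15.3906 / 61.2350 = -0.251

-0.251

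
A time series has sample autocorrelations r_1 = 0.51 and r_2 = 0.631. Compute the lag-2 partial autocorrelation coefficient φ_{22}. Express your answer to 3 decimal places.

0.501

φ_{22} = (r_2 − r_1²) / (1 − r_1²)
r_1² = (0.51)² = 0.2601
Numerator = 0.631 − 0.2601 = 0.3709; denominator = 1 − 0.2601 = 0.7399
φ_{22} = 0.3709 / 0.7399 = 0.501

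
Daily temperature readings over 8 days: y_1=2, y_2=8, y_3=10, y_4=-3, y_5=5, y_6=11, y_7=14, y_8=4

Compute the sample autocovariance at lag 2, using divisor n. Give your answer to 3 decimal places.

Mean ȳ = (2 + 8 + 10 − 3 + 5 + 11 + 14 + 4)/8 = 6.3750
Deviations: -4.3750, 1.6250, 3.6250, -9.3750, -1.3750, 4.6250, 7.6250, -2.3750
Σ_{t=1}^{6}(y_t−ȳ)(y_{t+2}−ȳ) = -100.9063
γ_2 = -100.9063 / 8 = -12.613

-12.613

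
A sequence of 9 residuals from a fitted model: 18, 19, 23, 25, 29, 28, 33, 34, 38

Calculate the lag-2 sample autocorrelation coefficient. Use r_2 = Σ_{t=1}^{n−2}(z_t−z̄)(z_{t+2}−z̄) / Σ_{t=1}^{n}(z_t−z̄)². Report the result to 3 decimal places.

Mean z̄ = (18 + 19 + 23 + 25 + 29 + 28 + 33 + 34 + 38)/9 = 27.4444
Numerator Σ_{t=1}^{7}(z_t−z̄)(z_{t+2}−z̄) = 125.2716
Denominator Σ(z_t−z̄)² = 374.2222
r_2 = 125.2716 / 374.2222 = 0.335

0.335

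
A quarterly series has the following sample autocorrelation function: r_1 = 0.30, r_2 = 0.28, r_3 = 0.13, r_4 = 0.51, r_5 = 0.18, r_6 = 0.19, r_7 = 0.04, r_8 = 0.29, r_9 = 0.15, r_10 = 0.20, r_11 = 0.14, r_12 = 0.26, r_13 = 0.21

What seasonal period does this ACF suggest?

The largest autocorrelation is r_4 = 0.51; the remaining lags stay at or below 0.30. The elevated value at lag 1 (0.30), dropping to 0.28 at lag 2, reflects decaying short-term dependence rather than seasonality.
The dominant spike at lag 4 indicates a seasonal period of 4.

4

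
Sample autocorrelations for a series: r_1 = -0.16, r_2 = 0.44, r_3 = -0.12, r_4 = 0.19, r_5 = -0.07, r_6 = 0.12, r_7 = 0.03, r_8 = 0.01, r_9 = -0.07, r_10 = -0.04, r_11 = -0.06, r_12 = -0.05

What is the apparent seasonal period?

The largest autocorrelation is r_2 = 0.44, with a weaker echo at lag 4 (0.19); the remaining lags stay at or below 0.12.
The dominant spike at lag 2 indicates a seasonal period of 2.

2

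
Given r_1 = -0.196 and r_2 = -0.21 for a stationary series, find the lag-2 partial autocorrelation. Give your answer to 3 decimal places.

φ_{22} = (r_2 − r_1²) / (1 − r_1²)
r_1² = (-0.196)² = 0.038416
Numerator = -0.21 − 0.0384 = -0.2484; denominator = 1 − 0.0384 = 0.9616
φ_{22} = -0.2484 / 0.9616 = -0.258

-0.258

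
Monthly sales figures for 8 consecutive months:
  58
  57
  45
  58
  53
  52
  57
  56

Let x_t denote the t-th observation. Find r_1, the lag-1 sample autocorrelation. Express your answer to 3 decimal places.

Mean x̄ = (58 + 57 + 45 + 58 + 53 + 52 + 57 + 56)/8 = 54.5000
Deviations from mean: 3.5000, 2.5000, -9.5000, 3.5000, -1.5000, -2.5000, 2.5000, 1.5000
Numerator Σ_{t=1}^{7}(x_t−x̄)(x_{t+1}−x̄) = -52.2500
Denominator Σ(x_t−x̄)² = 138.0000
r_1 = -52.2500 / 138.0000 = -0.379

-0.379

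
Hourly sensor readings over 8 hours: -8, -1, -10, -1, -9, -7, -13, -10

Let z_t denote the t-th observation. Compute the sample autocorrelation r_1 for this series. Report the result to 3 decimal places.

Mean z̄ = (-8 − 1 − 10 − 1 − 9 − 7 − 13 − 10)/8 = -7.3750
Numerator Σ_{t=1}^{7}(z_t−z̄)(z_{t+1}−z̄) = -35.7656
Denominator Σ(z_t−z̄)² = 129.8750
r_1 = -35.7656 / 129.8750 = -0.275

-0.275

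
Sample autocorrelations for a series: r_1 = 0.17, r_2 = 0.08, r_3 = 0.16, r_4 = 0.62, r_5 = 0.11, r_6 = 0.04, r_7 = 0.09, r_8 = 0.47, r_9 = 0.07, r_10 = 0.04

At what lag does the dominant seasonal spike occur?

4

The largest autocorrelation is r_4 = 0.62, with a weaker echo at lag 8 (0.47); the remaining lags stay at or below 0.17.
The dominant spike at lag 4 indicates a seasonal period of 4.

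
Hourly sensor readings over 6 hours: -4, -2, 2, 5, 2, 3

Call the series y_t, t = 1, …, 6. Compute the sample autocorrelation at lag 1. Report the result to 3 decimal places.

0.393

Mean ȳ = (-4 − 2 + 2 + 5 + 2 + 3)/6 = 1.0000
Numerator Σ_{t=1}^{5}(y_t−ȳ)(y_{t+1}−ȳ) = 22.0000
Denominator Σ(y_t−ȳ)² = 56.0000
r_1 = 22.0000 / 56.0000 = 0.393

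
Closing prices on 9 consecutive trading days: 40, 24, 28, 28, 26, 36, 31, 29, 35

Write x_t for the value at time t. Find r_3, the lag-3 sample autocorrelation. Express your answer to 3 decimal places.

0.102

Mean x̄ = (40 + 24 + 28 + 28 + 26 + 36 + 31 + 29 + 35)/9 = 30.7778
Numerator Σ_{t=1}^{6}(x_t−x̄)(x_{t+3}−x̄) = 22.1852
Denominator Σ(x_t−x̄)² = 217.5556
r_3 = 22.1852 / 217.5556 = 0.102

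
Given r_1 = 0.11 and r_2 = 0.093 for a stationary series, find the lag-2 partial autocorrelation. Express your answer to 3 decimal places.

0.082

φ_{22} = (r_2 − r_1²) / (1 − r_1²)
r_1² = (0.11)² = 0.0121
Numerator = 0.093 − 0.0121 = 0.0809; denominator = 1 − 0.0121 = 0.9879
φ_{22} = 0.0809 / 0.9879 = 0.082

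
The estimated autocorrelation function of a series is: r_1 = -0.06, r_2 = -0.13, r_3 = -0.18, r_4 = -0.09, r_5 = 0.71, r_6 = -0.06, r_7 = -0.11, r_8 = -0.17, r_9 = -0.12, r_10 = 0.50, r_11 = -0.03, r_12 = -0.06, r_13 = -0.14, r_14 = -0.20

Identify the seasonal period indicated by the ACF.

The largest autocorrelation is r_5 = 0.71, with a weaker echo at lag 10 (0.50); the remaining lags stay at or below -0.03.
The dominant spike at lag 5 indicates a seasonal period of 5.

5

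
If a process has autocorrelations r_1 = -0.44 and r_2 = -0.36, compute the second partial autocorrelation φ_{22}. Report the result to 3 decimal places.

φ_{22} = (r_2 − r_1²) / (1 − r_1²)
r_1² = (-0.44)² = 0.1936
Numerator = -0.36 − 0.1936 = -0.5536; denominator = 1 − 0.1936 = 0.8064
φ_{22} = -0.5536 / 0.8064 = -0.687

-0.687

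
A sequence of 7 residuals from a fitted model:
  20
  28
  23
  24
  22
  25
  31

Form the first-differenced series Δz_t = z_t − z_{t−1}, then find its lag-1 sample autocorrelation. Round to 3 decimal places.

-0.277

First differences Δz: 8, -5, 1, -2, 3, 6
Mean of differences = 1.8333
Numerator Σ(Δz_t−Δz̄)(Δz_{t+1}−Δz̄) = -32.8611
Denominator Σ(Δz_t−Δz̄)² = 118.8333
r_1(Δz) = -32.8611 / 118.8333 = -0.277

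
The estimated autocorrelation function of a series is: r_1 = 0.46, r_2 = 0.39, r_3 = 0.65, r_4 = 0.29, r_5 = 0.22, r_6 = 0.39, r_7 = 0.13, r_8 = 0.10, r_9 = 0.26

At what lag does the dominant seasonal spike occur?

3

The largest autocorrelation is r_3 = 0.65; the remaining lags stay at or below 0.46. The elevated value at lag 1 (0.46), dropping to 0.39 at lag 2, reflects decaying short-term dependence rather than seasonality.
The dominant spike at lag 3 indicates a seasonal period of 3.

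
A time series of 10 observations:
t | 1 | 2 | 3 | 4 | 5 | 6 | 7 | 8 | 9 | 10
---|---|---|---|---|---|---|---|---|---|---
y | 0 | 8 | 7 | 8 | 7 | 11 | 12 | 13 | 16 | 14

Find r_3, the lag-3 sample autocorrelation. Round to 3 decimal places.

Mean ȳ = (0 + 8 + 7 + 8 + 7 + 11 + 12 + 13 + 16 + 14)/10 = 9.6000
Σ(y_t−ȳ)(y_{t+3}−ȳ) = (15.3600) + (4.1600) + (-3.6400) + (-3.8400) + (-8.8400) + (8.9600) + (10.5600) = 22.7200
Denominator Σ(y_t−ȳ)² = 190.4000
r_3 = 22.7200 / 190.4000 = 0.119

0.119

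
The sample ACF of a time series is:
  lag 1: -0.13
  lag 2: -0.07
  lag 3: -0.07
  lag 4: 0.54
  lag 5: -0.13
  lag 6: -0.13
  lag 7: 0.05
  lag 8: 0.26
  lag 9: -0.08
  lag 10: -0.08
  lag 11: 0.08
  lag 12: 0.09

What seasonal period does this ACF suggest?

4

The largest autocorrelation is r_4 = 0.54, with a weaker echo at lag 8 (0.26); the remaining lags stay at or below 0.09.
The dominant spike at lag 4 indicates a seasonal period of 4.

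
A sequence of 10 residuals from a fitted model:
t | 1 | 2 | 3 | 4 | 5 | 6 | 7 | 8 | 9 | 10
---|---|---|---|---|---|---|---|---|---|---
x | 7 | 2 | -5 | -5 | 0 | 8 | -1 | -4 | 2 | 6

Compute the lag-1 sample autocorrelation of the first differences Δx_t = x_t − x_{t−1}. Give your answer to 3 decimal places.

0.118

First differences Δx: -5, -7, 0, 5, 8, -9, -3, 6, 4
Mean of differences = -0.1111
Numerator Σ(Δx_t−Δx̄)(Δx_{t+1}−Δx̄) = 35.9877
Denominator Σ(Δx_t−Δx̄)² = 304.8889
r_1(Δx) = 35.9877 / 304.8889 = 0.118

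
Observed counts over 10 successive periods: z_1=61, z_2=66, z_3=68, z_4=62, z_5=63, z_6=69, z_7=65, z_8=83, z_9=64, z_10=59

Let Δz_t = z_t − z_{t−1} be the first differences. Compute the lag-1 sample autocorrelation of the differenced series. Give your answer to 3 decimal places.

First differences Δz: 5, 2, -6, 1, 6, -4, 18, -19, -5
Mean of differences = -0.2222
Numerator Σ(Δz_t−Δz̄)(Δz_{t+1}−Δz̄) = -345.4938
Denominator Σ(Δz_t−Δz̄)² = 827.5556
r_1(Δz) = -345.4938 / 827.5556 = -0.417

-0.417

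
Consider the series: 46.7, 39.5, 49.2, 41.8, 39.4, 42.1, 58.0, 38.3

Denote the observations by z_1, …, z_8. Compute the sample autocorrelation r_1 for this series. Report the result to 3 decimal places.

Mean z̄ = (46.7 + 39.5 + 49.2 + 41.8 + 39.4 + 42.1 + 58.0 + 38.3)/8 = 44.3750
Deviations from mean: 2.3250, -4.8750, 4.8250, -2.5750, -4.9750, -2.2750, 13.6250, -6.0750
Numerator Σ_{t=1}^{7}(z_t−z̄)(z_{t+1}−z̄) = -136.9206
Denominator Σ(z_t−z̄)² = 311.5550
r_1 = -136.9206 / 311.5550 = -0.439

-0.439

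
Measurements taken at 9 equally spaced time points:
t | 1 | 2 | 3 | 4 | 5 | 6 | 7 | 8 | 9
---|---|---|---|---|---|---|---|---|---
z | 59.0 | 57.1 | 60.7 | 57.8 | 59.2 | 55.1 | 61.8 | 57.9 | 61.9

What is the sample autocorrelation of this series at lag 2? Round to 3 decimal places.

Mean z̄ = (59.0 + 57.1 + 60.7 + 57.8 + 59.2 + 55.1 + 61.8 + 57.9 + 61.9)/9 = 58.9444
Σ(z_t−z̄)(z_{t+2}−z̄) = (0.0975) + (2.1109) + (0.4486) + (4.3998) + (0.7298) + (4.0153) + (8.4398) = 20.2416
Denominator Σ(z_t−z̄)² = 40.6222
r_2 = 20.2416 / 40.6222 = 0.498

0.498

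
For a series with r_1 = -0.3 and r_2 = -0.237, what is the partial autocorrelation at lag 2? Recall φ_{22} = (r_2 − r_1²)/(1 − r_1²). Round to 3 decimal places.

-0.359

φ_{22} = (r_2 − r_1²) / (1 − r_1²)
r_1² = (-0.3)² = 0.09
Numerator = -0.237 − 0.0900 = -0.3270; denominator = 1 − 0.0900 = 0.9100
φ_{22} = -0.3270 / 0.9100 = -0.359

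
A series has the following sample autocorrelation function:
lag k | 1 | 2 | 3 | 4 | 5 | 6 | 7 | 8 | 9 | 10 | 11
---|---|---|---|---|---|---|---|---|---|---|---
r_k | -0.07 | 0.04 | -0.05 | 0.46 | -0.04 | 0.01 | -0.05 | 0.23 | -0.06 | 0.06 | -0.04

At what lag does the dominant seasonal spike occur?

4

The largest autocorrelation is r_4 = 0.46, with a weaker echo at lag 8 (0.23); the remaining lags stay at or below 0.06.
The dominant spike at lag 4 indicates a seasonal period of 4.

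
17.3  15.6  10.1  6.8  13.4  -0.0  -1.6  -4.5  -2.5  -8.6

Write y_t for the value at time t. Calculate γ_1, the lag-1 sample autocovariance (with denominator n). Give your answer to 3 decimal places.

Mean ȳ = (17.3 + 15.6 + 10.1 + 6.8 + 13.4 − 0.0 − 1.6 − 4.5 − 2.5 − 8.6)/10 = 4.6000
Σ_{t=1}^{9}(y_t−ȳ)(y_{t+1}−ȳ) = 434.4500
γ_1 = 434.4500 / 10 = 43.445

43.445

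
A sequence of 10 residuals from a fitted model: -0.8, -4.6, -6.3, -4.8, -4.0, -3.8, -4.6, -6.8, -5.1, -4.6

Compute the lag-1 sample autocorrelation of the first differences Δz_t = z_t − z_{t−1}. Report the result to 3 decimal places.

0.132

First differences Δz: -3.8, -1.7, 1.5, 0.8, 0.2, -0.8, -2.2, 1.7, 0.5
Mean of differences = -0.4222
Numerator Σ(Δz_t−Δz̄)(Δz_{t+1}−Δz̄) = 3.5906
Denominator Σ(Δz_t−Δz̄)² = 27.2756
r_1(Δz) = 3.5906 / 27.2756 = 0.132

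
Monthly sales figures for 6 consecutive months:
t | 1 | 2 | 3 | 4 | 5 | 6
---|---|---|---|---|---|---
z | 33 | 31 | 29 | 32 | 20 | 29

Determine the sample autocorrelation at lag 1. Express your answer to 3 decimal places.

Mean z̄ = (33 + 31 + 29 + 32 + 20 + 29)/6 = 29.0000
Numerator Σ_{t=1}^{5}(z_t−z̄)(z_{t+1}−z̄) = -19.0000
Denominator Σ(z_t−z̄)² = 110.0000
r_1 = -19.0000 / 110.0000 = -0.173

-0.173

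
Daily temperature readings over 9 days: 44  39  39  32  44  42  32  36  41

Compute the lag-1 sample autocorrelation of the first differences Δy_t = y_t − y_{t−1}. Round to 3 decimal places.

-0.302

First differences Δy: -5, 0, -7, 12, -2, -10, 4, 5
Mean of differences = -0.3750
Numerator Σ(Δy_t−Δȳ)(Δy_{t+1}−Δȳ) = -109.2656
Denominator Σ(Δy_t−Δȳ)² = 361.8750
r_1(Δy) = -109.2656 / 361.8750 = -0.302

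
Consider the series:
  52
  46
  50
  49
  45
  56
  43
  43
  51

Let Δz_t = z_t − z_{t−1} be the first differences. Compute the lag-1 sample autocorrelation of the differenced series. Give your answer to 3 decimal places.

First differences Δz: -6, 4, -1, -4, 11, -13, 0, 8
Mean of differences = -0.1250
Numerator Σ(Δz_t−Δz̄)(Δz_{t+1}−Δz̄) = -211.3906
Denominator Σ(Δz_t−Δz̄)² = 422.8750
r_1(Δz) = -211.3906 / 422.8750 = -0.500

-0.500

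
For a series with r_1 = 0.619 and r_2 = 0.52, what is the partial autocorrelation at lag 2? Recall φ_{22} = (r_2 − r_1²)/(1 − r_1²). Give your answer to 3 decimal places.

0.222

φ_{22} = (r_2 − r_1²) / (1 − r_1²)
r_1² = (0.619)² = 0.383161
Numerator = 0.52 − 0.3832 = 0.1368; denominator = 1 − 0.3832 = 0.6168
φ_{22} = 0.1368 / 0.6168 = 0.222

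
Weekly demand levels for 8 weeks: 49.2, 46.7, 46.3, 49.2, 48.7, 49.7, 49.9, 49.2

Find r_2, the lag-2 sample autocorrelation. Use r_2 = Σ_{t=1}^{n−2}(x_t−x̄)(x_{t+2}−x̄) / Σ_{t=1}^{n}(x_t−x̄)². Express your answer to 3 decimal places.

Mean x̄ = (49.2 + 46.7 + 46.3 + 49.2 + 48.7 + 49.7 + 49.9 + 49.2)/8 = 48.6125
Deviations from mean: 0.5875, -1.9125, -2.3125, 0.5875, 0.0875, 1.0875, 1.2875, 0.5875
Σ(x_t−x̄)(x_{t+2}−x̄) = (-1.3586) + (-1.1236) + (-0.2023) + (0.6389) + (0.1127) + (0.6389) = -1.2941
Denominator Σ(x_t−x̄)² = 12.8888
r_2 = -1.2941 / 12.8888 = -0.100

-0.100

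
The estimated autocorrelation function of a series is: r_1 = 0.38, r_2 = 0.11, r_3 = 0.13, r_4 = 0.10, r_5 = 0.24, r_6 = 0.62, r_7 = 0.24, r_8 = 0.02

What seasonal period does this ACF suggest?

6

The largest autocorrelation is r_6 = 0.62; the remaining lags stay at or below 0.38. The elevated value at lag 1 (0.38), dropping to 0.11 at lag 2, reflects decaying short-term dependence rather than seasonality.
The dominant spike at lag 6 indicates a seasonal period of 6.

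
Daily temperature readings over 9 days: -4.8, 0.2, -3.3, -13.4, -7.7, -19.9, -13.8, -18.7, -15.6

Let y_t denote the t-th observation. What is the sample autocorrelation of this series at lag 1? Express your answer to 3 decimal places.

0.447

Mean ȳ = (-4.8 + 0.2 − 3.3 − 13.4 − 7.7 − 19.9 − 13.8 − 18.7 − 15.6)/9 = -10.7778
Numerator Σ_{t=1}^{8}(y_t−ȳ)(y_{t+1}−ȳ) = 181.6717
Denominator Σ(y_t−ȳ)² = 406.8756
r_1 = 181.6717 / 406.8756 = 0.447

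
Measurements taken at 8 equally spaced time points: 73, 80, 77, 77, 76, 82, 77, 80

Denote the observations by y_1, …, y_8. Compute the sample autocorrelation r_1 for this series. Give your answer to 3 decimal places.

Mean ȳ = (73 + 80 + 77 + 77 + 76 + 82 + 77 + 80)/8 = 77.7500
Numerator Σ_{t=1}^{7}(y_t−ȳ)(y_{t+1}−ȳ) = -22.8125
Denominator Σ(y_t−ȳ)² = 55.5000
r_1 = -22.8125 / 55.5000 = -0.411

-0.411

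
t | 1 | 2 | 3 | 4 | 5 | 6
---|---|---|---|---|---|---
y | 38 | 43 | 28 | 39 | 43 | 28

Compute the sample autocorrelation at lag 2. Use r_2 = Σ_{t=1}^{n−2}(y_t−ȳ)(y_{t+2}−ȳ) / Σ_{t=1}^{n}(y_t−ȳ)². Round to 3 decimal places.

-0.307

Mean ȳ = (38 + 43 + 28 + 39 + 43 + 28)/6 = 36.5000
Deviations from mean: 1.5000, 6.5000, -8.5000, 2.5000, 6.5000, -8.5000
Numerator Σ_{t=1}^{4}(y_t−ȳ)(y_{t+2}−ȳ) = -73.0000
Denominator Σ(y_t−ȳ)² = 237.5000
r_2 = -73.0000 / 237.5000 = -0.307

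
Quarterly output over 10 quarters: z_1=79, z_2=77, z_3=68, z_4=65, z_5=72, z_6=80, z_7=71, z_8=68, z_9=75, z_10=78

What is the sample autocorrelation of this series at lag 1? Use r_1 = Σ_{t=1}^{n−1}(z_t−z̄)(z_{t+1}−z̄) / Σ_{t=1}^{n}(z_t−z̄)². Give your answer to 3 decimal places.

0.175

Mean z̄ = (79 + 77 + 68 + 65 + 72 + 80 + 71 + 68 + 75 + 78)/10 = 73.3000
Numerator Σ_{t=1}^{9}(z_t−z̄)(z_{t+1}−z̄) = 43.3100
Denominator Σ(z_t−z̄)² = 248.1000
r_1 = 43.3100 / 248.1000 = 0.175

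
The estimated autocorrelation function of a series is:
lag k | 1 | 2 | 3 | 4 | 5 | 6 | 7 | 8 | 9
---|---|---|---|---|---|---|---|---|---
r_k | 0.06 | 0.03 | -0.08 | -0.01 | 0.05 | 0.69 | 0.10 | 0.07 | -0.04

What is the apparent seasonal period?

6

The largest autocorrelation is r_6 = 0.69; the remaining lags stay at or below 0.10.
The dominant spike at lag 6 indicates a seasonal period of 6.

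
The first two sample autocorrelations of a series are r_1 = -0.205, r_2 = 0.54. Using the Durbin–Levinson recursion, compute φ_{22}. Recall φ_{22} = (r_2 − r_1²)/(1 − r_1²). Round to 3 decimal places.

φ_{22} = (r_2 − r_1²) / (1 − r_1²)
r_1² = (-0.205)² = 0.042025
Numerator = 0.54 − 0.0420 = 0.4980; denominator = 1 − 0.0420 = 0.9580
φ_{22} = 0.4980 / 0.9580 = 0.520

0.520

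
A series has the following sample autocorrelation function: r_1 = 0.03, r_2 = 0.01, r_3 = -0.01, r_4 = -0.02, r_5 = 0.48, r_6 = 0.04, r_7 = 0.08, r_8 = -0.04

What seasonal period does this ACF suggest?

The largest autocorrelation is r_5 = 0.48; the remaining lags stay at or below 0.08.
The dominant spike at lag 5 indicates a seasonal period of 5.

5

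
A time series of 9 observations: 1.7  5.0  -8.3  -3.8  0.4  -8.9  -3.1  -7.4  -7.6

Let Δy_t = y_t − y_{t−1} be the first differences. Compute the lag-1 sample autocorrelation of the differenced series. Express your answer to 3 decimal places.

-0.616

First differences Δy: 3.3, -13.3, 4.5, 4.2, -9.3, 5.8, -4.3, -0.2
Mean of differences = -1.1625
Numerator Σ(Δy_t−Δȳ)(Δy_{t+1}−Δȳ) = -217.6864
Denominator Σ(Δy_t−Δȳ)² = 353.5188
r_1(Δy) = -217.6864 / 353.5188 = -0.616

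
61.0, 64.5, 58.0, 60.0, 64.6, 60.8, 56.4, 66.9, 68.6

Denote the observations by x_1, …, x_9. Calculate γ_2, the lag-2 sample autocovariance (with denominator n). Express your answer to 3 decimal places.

-7.047

Mean x̄ = (61.0 + 64.5 + 58.0 + 60.0 + 64.6 + 60.8 + 56.4 + 66.9 + 68.6)/9 = 62.3111
Σ_{t=1}^{7}(x_t−x̄)(x_{t+2}−x̄) = -63.4202
γ_2 = -63.4202 / 9 = -7.047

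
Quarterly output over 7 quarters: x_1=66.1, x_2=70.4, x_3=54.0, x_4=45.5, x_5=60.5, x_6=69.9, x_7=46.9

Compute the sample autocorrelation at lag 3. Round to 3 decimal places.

0.047

Mean x̄ = (66.1 + 70.4 + 54.0 + 45.5 + 60.5 + 69.9 + 46.9)/7 = 59.0429
Deviations from mean: 7.0571, 11.3571, -5.0429, -13.5429, 1.4571, 10.8571, -12.1429
Σ(x_t−x̄)(x_{t+3}−x̄) = (-95.5739) + (16.5490) + (-54.7510) + (164.4490) = 30.6731
Denominator Σ(x_t−x̄)² = 655.0771
r_3 = 30.6731 / 655.0771 = 0.047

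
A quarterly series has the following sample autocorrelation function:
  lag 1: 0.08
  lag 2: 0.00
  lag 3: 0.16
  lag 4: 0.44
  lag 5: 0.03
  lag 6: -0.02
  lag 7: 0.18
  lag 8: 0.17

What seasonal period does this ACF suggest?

4

The largest autocorrelation is r_4 = 0.44; the remaining lags stay at or below 0.18.
The dominant spike at lag 4 indicates a seasonal period of 4.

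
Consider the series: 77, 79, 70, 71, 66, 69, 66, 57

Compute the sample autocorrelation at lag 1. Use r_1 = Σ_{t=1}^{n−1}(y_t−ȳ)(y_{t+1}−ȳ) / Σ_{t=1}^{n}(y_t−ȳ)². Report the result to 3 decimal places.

Mean ȳ = (77 + 79 + 70 + 71 + 66 + 69 + 66 + 57)/8 = 69.3750
Σ(y_t−ȳ)(y_{t+1}−ȳ) = (73.3906) + (6.0156) + (1.0156) + (-5.4844) + (1.2656) + (1.2656) + (41.7656) = 119.2344
Denominator Σ(y_t−ȳ)² = 329.8750
r_1 = 119.2344 / 329.8750 = 0.361

0.361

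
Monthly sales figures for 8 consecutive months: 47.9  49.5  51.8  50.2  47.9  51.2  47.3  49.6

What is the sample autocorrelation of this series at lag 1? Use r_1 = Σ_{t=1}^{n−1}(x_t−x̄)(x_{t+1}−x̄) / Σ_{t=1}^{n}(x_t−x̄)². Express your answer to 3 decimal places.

-0.330

Mean x̄ = (47.9 + 49.5 + 51.8 + 50.2 + 47.9 + 51.2 + 47.3 + 49.6)/8 = 49.4250
Deviations from mean: -1.5250, 0.0750, 2.3750, 0.7750, -1.5250, 1.7750, -2.1250, 0.1750
Σ(x_t−x̄)(x_{t+1}−x̄) = (-0.1144) + (0.1781) + (1.8406) + (-1.1819) + (-2.7069) + (-3.7719) + (-0.3719) = -6.1281
Denominator Σ(x_t−x̄)² = 18.5950
r_1 = -6.1281 / 18.5950 = -0.330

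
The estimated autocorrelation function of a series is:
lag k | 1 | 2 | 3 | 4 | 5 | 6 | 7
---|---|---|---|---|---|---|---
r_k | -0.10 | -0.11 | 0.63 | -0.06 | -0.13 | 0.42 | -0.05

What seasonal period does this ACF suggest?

The largest autocorrelation is r_3 = 0.63, with a weaker echo at lag 6 (0.42); the remaining lags stay at or below -0.05.
The dominant spike at lag 3 indicates a seasonal period of 3.

3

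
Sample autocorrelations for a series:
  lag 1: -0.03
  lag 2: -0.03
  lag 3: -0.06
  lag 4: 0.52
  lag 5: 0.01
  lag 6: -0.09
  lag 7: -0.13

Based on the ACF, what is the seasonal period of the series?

4

The largest autocorrelation is r_4 = 0.52; the remaining lags stay at or below 0.01.
The dominant spike at lag 4 indicates a seasonal period of 4.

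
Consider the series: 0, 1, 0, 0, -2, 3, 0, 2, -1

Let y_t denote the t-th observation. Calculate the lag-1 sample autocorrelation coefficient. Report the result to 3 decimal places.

Mean ȳ = (0 + 1 + 0 + 0 − 2 + 3 + 0 + 2 − 1)/9 = 0.3333
Numerator Σ_{t=1}^{8}(y_t−ȳ)(y_{t+1}−ȳ) = -9.4444
Denominator Σ(y_t−ȳ)² = 18.0000
r_1 = -9.4444 / 18.0000 = -0.525

-0.525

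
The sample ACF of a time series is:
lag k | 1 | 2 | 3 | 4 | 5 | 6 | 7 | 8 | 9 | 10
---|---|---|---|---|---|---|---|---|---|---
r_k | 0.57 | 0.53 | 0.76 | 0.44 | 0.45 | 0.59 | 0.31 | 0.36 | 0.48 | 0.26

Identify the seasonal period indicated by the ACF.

3

The largest autocorrelation is r_3 = 0.76, with a weaker echo at lag 6 (0.59); the remaining lags stay at or below 0.57. The elevated value at lag 1 (0.57), dropping to 0.53 at lag 2, reflects decaying short-term dependence rather than seasonality.
The dominant spike at lag 3 indicates a seasonal period of 3.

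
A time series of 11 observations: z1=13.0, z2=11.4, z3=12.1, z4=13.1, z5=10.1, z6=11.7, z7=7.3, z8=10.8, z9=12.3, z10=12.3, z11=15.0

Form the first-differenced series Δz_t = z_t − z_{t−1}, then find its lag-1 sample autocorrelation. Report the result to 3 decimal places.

First differences Δz: -1.6, 0.7, 1.0, -3.0, 1.6, -4.4, 3.5, 1.5, 0.0, 2.7
Mean of differences = 0.2000
Numerator Σ(Δz_t−Δz̄)(Δz_{t+1}−Δz̄) = -25.6300
Denominator Σ(Δz_t−Δz̄)² = 56.3600
r_1(Δz) = -25.6300 / 56.3600 = -0.455

-0.455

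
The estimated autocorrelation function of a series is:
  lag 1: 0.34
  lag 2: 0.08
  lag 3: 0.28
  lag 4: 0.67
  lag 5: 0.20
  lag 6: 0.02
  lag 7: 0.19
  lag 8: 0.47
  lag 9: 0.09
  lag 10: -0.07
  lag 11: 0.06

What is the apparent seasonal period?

The largest autocorrelation is r_4 = 0.67, with a weaker echo at lag 8 (0.47); the remaining lags stay at or below 0.34. The elevated value at lag 1 (0.34), dropping to 0.08 at lag 2, reflects decaying short-term dependence rather than seasonality.
The dominant spike at lag 4 indicates a seasonal period of 4.

4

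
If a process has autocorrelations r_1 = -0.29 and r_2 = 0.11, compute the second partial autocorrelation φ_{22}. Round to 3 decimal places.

0.028

φ_{22} = (r_2 − r_1²) / (1 − r_1²)
r_1² = (-0.29)² = 0.0841
Numerator = 0.11 − 0.0841 = 0.0259; denominator = 1 − 0.0841 = 0.9159
φ_{22} = 0.0259 / 0.9159 = 0.028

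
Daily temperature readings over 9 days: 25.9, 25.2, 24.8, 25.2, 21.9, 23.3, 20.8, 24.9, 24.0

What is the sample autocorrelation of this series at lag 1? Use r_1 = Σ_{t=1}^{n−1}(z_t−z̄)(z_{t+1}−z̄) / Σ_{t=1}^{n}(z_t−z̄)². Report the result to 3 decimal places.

Mean z̄ = (25.9 + 25.2 + 24.8 + 25.2 + 21.9 + 23.3 + 20.8 + 24.9 + 24.0)/9 = 24.0000
Numerator Σ_{t=1}^{8}(z_t−z̄)(z_{t+1}−z̄) = 2.5100
Denominator Σ(z_t−z̄)² = 23.0800
r_1 = 2.5100 / 23.0800 = 0.109

0.109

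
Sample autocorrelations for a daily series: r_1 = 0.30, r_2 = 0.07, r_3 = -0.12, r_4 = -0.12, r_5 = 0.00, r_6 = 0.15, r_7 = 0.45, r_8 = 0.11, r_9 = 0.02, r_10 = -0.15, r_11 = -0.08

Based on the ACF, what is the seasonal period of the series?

7

The largest autocorrelation is r_7 = 0.45; the remaining lags stay at or below 0.30. The elevated value at lag 1 (0.30), dropping to 0.07 at lag 2, reflects decaying short-term dependence rather than seasonality.
The dominant spike at lag 7 indicates a seasonal period of 7.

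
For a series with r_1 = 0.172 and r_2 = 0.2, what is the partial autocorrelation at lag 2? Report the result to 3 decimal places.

φ_{22} = (r_2 − r_1²) / (1 − r_1²)
r_1² = (0.172)² = 0.029584
Numerator = 0.2 − 0.0296 = 0.1704; denominator = 1 − 0.0296 = 0.9704
φ_{22} = 0.1704 / 0.9704 = 0.176

0.176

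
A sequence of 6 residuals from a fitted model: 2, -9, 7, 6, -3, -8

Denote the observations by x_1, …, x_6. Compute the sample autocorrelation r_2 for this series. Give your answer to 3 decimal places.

-0.417

Mean x̄ = (2 − 9 + 7 + 6 − 3 − 8)/6 = -0.8333
Σ(x_t−x̄)(x_{t+2}−x̄) = (22.1944) + (-55.8056) + (-16.9722) + (-48.9722) = -99.5556
Denominator Σ(x_t−x̄)² = 238.8333
r_2 = -99.5556 / 238.8333 = -0.417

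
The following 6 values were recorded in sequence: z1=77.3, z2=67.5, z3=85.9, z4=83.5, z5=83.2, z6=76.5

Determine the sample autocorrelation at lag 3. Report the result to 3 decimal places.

Mean z̄ = (77.3 + 67.5 + 85.9 + 83.5 + 83.2 + 76.5)/6 = 78.9833
Deviations from mean: -1.6833, -11.4833, 6.9167, 4.5167, 4.2167, -2.4833
Σ(z_t−z̄)(z_{t+3}−z̄) = (-7.6031) + (-48.4214) + (-17.1764) = -73.2008
Denominator Σ(z_t−z̄)² = 226.8883
r_3 = -73.2008 / 226.8883 = -0.323

-0.323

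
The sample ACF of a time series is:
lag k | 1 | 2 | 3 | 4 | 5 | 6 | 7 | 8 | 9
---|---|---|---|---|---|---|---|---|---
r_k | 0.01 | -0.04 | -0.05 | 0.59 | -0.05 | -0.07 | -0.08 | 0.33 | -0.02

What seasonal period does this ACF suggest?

The largest autocorrelation is r_4 = 0.59, with a weaker echo at lag 8 (0.33); the remaining lags stay at or below 0.01.
The dominant spike at lag 4 indicates a seasonal period of 4.

4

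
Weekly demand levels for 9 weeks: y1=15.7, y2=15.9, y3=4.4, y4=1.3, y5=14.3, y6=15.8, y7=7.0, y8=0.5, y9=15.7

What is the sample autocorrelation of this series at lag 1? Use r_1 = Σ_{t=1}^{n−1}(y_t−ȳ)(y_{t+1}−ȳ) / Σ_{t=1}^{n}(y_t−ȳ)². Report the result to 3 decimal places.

-0.015

Mean ȳ = (15.7 + 15.9 + 4.4 + 1.3 + 14.3 + 15.8 + 7.0 + 0.5 + 15.7)/9 = 10.0667
Numerator Σ_{t=1}^{8}(y_t−ȳ)(y_{t+1}−ȳ) = -5.4944
Denominator Σ(y_t−ȳ)² = 358.1800
r_1 = -5.4944 / 358.1800 = -0.015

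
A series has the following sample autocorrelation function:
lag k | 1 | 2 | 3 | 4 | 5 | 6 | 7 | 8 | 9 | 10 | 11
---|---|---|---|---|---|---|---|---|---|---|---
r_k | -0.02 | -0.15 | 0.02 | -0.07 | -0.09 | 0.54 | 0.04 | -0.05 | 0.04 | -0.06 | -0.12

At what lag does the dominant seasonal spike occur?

The largest autocorrelation is r_6 = 0.54; the remaining lags stay at or below 0.04.
The dominant spike at lag 6 indicates a seasonal period of 6.

6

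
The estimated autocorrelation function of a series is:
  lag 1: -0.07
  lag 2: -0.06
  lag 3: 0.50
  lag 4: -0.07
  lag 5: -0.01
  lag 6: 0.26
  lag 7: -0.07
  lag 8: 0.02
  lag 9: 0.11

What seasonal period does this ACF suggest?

The largest autocorrelation is r_3 = 0.50, with a weaker echo at lag 6 (0.26); the remaining lags stay at or below 0.11.
The dominant spike at lag 3 indicates a seasonal period of 3.

3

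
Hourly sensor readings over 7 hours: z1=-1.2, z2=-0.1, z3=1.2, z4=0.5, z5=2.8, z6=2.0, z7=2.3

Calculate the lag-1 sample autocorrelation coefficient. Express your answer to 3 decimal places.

Mean z̄ = (-1.2 − 0.1 + 1.2 + 0.5 + 2.8 + 2.0 + 2.3)/7 = 1.0714
Σ(z_t−z̄)(z_{t+1}−z̄) = (2.6608) + (-0.1506) + (-0.0735) + (-0.9878) + (1.6051) + (1.1408) = 4.1949
Denominator Σ(z_t−z̄)² = 12.2343
r_1 = 4.1949 / 12.2343 = 0.343

0.343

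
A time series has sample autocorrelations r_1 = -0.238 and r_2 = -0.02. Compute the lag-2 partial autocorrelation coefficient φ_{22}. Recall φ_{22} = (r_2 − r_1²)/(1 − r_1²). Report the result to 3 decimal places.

-0.081

φ_{22} = (r_2 − r_1²) / (1 − r_1²)
r_1² = (-0.238)² = 0.056644
Numerator = -0.02 − 0.0566 = -0.0766; denominator = 1 − 0.0566 = 0.9434
φ_{22} = -0.0766 / 0.9434 = -0.081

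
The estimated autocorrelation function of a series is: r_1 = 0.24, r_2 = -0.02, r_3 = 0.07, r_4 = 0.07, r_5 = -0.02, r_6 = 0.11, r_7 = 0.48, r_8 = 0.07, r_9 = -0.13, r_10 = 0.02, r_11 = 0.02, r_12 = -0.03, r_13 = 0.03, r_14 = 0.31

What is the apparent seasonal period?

7

The largest autocorrelation is r_7 = 0.48, with a weaker echo at lag 14 (0.31); the remaining lags stay at or below 0.24.
The dominant spike at lag 7 indicates a seasonal period of 7.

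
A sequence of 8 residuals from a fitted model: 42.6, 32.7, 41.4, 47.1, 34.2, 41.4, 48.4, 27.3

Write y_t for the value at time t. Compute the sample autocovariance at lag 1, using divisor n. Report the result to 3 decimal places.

Mean ȳ = (42.6 + 32.7 + 41.4 + 47.1 + 34.2 + 41.4 + 48.4 + 27.3)/8 = 39.3875
Deviations: 3.2125, -6.6875, 2.0125, 7.7125, -5.1875, 2.0125, 9.0125, -12.0875
Σ_{t=1}^{7}(y_t−ȳ)(y_{t+1}−ȳ) = -160.6702
γ_1 = -160.6702 / 8 = -20.084

-20.084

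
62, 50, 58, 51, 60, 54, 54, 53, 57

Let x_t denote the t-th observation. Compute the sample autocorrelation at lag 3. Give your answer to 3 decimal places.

Mean x̄ = (62 + 50 + 58 + 51 + 60 + 54 + 54 + 53 + 57)/9 = 55.4444
Σ(x_t−x̄)(x_{t+3}−x̄) = (-29.1358) + (-24.8025) + (-3.6914) + (6.4198) + (-11.1358) + (-2.2469) = -64.5926
Denominator Σ(x_t−x̄)² = 132.2222
r_3 = -64.5926 / 132.2222 = -0.489

-0.489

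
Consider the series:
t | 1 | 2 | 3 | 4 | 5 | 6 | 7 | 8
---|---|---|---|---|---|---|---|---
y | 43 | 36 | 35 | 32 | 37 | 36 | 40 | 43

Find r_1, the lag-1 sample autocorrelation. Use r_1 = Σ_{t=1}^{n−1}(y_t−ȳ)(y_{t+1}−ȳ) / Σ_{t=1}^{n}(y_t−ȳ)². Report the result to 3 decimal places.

0.232

Mean ȳ = (43 + 36 + 35 + 32 + 37 + 36 + 40 + 43)/8 = 37.7500
Numerator Σ_{t=1}^{7}(y_t−ȳ)(y_{t+1}−ȳ) = 24.9375
Denominator Σ(y_t−ȳ)² = 107.5000
r_1 = 24.9375 / 107.5000 = 0.232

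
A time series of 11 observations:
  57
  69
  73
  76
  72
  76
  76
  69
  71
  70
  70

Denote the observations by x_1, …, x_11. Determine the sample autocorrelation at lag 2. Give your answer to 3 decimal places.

Mean x̄ = (57 + 69 + 73 + 76 + 72 + 76 + 76 + 69 + 71 + 70 + 70)/11 = 70.8182
Numerator Σ_{t=1}^{9}(x_t−x̄)(x_{t+2}−x̄) = -11.1570
Denominator Σ(x_t−x̄)² = 285.6364
r_2 = -11.1570 / 285.6364 = -0.039

-0.039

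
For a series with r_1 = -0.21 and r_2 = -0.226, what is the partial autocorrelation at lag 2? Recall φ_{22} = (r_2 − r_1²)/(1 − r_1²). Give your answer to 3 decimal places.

φ_{22} = (r_2 − r_1²) / (1 − r_1²)
r_1² = (-0.21)² = 0.0441
Numerator = -0.226 − 0.0441 = -0.2701; denominator = 1 − 0.0441 = 0.9559
φ_{22} = -0.2701 / 0.9559 = -0.283

-0.283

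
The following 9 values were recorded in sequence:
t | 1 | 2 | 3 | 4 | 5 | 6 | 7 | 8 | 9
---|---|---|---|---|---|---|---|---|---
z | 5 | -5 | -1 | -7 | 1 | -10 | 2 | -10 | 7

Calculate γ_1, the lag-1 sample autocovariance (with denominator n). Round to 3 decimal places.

Mean z̄ = (5 − 5 − 1 − 7 + 1 − 10 + 2 − 10 + 7)/9 = -2.0000
Σ_{t=1}^{8}(z_t−z̄)(z_{t+1}−z̄) = -204.0000
γ_1 = -204.0000 / 9 = -22.667

-22.667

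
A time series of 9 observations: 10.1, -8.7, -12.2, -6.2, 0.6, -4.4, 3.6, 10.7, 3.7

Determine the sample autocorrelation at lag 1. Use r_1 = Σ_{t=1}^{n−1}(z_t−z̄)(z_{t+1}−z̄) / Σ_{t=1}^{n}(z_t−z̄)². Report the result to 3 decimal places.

0.275

Mean z̄ = (10.1 − 8.7 − 12.2 − 6.2 + 0.6 − 4.4 + 3.6 + 10.7 + 3.7)/9 = -0.3111
Numerator Σ_{t=1}^{8}(z_t−z̄)(z_{t+1}−z̄) = 144.5588
Denominator Σ(z_t−z̄)² = 524.9689
r_1 = 144.5588 / 524.9689 = 0.275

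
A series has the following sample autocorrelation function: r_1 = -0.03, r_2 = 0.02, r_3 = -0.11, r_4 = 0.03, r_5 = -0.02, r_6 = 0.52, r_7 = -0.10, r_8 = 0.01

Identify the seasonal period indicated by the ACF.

The largest autocorrelation is r_6 = 0.52; the remaining lags stay at or below 0.03.
The dominant spike at lag 6 indicates a seasonal period of 6.

6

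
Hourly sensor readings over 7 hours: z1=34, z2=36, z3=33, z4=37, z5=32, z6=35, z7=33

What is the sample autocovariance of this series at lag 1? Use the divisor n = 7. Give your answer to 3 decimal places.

Mean z̄ = (34 + 36 + 33 + 37 + 32 + 35 + 33)/7 = 34.2857
Deviations: -0.2857, 1.7143, -1.2857, 2.7143, -2.2857, 0.7143, -1.2857
Σ_{t=1}^{6}(z_t−z̄)(z_{t+1}−z̄) = -14.9388
γ_1 = -14.9388 / 7 = -2.134

-2.134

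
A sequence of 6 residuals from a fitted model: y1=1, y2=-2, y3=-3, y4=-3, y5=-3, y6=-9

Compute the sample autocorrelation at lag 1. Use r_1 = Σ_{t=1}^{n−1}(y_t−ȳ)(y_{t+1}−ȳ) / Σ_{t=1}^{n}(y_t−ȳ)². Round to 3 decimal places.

Mean ȳ = (1 − 2 − 3 − 3 − 3 − 9)/6 = -3.1667
Deviations from mean: 4.1667, 1.1667, 0.1667, 0.1667, 0.1667, -5.8333
Σ(y_t−ȳ)(y_{t+1}−ȳ) = (4.8611) + (0.1944) + (0.0278) + (0.0278) + (-0.9722) = 4.1389
Denominator Σ(y_t−ȳ)² = 52.8333
r_1 = 4.1389 / 52.8333 = 0.078

0.078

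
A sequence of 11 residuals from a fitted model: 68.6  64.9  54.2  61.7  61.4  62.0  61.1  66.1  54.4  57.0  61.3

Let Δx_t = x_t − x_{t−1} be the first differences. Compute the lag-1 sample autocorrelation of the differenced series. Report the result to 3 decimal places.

First differences Δx: -3.7, -10.7, 7.5, -0.3, 0.6, -0.9, 5.0, -11.7, 2.6, 4.3
Mean of differences = -0.7300
Numerator Σ(Δx_t−Δx̄)(Δx_{t+1}−Δx̄) = -132.1699
Denominator Σ(Δx_t−Δx̄)² = 367.5010
r_1(Δx) = -132.1699 / 367.5010 = -0.360

-0.360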